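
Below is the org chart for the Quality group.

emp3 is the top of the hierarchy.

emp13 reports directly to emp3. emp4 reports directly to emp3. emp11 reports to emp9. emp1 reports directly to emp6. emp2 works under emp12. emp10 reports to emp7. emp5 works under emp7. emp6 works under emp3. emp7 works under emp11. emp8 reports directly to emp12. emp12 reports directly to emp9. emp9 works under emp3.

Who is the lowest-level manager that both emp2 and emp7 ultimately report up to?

emp9

emp2's chain of managers is emp12, emp9, emp3. emp7's chain of managers is emp11, emp9, emp3. The first manager that appears in both chains is emp9.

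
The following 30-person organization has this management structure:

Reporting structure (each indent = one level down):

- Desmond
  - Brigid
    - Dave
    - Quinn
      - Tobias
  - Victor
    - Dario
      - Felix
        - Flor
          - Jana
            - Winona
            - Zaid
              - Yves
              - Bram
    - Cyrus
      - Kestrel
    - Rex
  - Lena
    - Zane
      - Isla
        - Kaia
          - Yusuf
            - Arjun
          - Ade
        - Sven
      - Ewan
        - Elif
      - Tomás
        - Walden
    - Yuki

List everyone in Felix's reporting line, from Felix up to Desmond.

Felix -> Dario -> Victor -> Desmond

Felix reports to Dario. Dario reports to Victor. Victor reports to Desmond. Desmond is at the top.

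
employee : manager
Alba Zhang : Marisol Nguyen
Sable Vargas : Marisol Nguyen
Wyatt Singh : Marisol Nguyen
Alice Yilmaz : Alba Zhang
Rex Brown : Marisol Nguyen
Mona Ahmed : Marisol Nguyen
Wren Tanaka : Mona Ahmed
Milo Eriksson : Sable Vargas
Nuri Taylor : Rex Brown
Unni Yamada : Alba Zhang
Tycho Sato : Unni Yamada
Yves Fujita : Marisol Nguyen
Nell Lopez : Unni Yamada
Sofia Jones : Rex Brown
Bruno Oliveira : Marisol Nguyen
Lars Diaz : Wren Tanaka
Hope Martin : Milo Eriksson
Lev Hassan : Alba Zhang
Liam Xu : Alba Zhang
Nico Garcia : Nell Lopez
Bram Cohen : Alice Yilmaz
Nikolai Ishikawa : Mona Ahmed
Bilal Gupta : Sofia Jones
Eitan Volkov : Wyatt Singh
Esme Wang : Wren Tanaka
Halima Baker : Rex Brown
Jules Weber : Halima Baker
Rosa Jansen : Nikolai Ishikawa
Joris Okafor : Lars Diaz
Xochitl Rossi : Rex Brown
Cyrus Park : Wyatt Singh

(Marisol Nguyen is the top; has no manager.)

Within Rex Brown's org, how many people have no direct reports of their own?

The people in Rex Brown's organization with no one reporting to them are Xochitl Rossi, Jules Weber, Bilal Gupta, Nuri Taylor. That is 4.

4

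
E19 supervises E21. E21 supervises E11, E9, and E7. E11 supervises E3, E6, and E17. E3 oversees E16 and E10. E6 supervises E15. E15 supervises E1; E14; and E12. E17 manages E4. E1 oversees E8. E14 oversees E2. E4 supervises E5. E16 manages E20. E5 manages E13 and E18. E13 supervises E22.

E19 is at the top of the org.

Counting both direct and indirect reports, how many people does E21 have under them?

E21 directly manages E11, E9, E7. Under E11: E17, E4, E5, E18, E13, E22, E6, E15, E12, E14, E2, E1, E8, E3, E10, E16, E20 (17). E9 has no reports. E7 has no reports. So E21's organization is 3 direct reports plus everyone under them: 18 + 1 + 1 = 20.

20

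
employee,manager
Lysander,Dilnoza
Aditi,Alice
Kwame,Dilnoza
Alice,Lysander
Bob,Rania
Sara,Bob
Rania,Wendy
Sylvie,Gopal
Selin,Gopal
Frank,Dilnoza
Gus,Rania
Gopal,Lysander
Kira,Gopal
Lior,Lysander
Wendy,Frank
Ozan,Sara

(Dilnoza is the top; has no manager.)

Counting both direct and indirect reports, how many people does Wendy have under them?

Wendy directly manages Rania. Under Rania: Bob, Sara, Ozan, Gus (4). That's 5 in total.

5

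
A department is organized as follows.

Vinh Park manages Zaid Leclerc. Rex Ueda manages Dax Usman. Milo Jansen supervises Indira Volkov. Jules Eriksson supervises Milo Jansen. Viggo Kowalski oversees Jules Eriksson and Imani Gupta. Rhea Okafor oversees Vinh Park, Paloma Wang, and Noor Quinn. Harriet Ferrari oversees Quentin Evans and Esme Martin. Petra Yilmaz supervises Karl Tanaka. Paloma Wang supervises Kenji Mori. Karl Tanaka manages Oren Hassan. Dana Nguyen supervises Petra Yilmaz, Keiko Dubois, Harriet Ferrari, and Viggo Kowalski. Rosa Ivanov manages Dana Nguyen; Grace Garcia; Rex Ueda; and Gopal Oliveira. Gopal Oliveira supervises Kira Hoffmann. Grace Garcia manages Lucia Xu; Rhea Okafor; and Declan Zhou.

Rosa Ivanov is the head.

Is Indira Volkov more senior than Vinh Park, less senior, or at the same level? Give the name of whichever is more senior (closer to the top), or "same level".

Vinh Park

Indira Volkov is 5 levels below Rosa Ivanov; Vinh Park is 3. Vinh Park is higher.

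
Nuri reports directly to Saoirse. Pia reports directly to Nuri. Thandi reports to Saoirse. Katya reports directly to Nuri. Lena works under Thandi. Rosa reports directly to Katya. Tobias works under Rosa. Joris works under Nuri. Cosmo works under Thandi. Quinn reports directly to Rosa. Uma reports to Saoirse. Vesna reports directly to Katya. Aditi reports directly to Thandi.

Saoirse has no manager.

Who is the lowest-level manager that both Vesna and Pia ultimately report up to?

Nuri

Vesna's chain of managers is Katya, Nuri, Saoirse. Pia's chain of managers is Nuri, Saoirse. The first manager that appears in both chains is Nuri.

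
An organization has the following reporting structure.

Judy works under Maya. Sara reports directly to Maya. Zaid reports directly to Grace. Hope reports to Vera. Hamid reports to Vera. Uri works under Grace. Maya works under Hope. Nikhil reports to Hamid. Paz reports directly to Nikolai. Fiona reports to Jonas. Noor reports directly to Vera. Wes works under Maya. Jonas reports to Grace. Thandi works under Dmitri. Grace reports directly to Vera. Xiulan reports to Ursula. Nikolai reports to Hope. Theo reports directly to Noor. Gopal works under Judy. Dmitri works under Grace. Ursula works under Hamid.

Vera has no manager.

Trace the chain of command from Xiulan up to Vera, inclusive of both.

Xiulan -> Ursula -> Hamid -> Vera

Xiulan reports to Ursula. Ursula reports to Hamid. Hamid reports to Vera. Vera is at the top.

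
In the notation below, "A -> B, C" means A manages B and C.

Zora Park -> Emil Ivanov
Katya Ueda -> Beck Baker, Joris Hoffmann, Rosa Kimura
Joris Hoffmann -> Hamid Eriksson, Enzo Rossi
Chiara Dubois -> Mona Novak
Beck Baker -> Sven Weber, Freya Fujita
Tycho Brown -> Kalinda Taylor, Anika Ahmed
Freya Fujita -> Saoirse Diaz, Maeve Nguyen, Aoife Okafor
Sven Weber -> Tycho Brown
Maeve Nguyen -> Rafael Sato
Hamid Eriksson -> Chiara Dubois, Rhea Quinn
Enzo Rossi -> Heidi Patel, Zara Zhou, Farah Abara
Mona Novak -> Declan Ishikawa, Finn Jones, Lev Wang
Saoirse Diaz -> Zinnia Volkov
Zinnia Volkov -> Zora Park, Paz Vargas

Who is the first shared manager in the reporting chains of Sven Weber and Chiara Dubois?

Sven Weber's chain of managers is Beck Baker, Katya Ueda. Chiara Dubois's chain of managers is Hamid Eriksson, Joris Hoffmann, Katya Ueda. The first manager that appears in both chains is Katya Ueda.

Katya Ueda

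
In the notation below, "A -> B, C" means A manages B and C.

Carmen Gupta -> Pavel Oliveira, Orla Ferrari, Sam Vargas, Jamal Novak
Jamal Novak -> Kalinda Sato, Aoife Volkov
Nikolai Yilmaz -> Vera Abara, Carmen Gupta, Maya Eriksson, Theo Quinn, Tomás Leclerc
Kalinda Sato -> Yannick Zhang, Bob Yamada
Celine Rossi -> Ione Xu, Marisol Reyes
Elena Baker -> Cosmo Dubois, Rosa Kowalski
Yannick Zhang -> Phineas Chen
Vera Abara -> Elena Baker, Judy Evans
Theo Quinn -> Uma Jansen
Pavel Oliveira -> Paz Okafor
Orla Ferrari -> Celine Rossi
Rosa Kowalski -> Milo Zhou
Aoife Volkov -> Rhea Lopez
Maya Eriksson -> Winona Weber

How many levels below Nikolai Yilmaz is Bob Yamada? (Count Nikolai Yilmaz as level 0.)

4

Chain from Bob Yamada up to Nikolai Yilmaz: Bob Yamada → Kalinda Sato → Jamal Novak → Carmen Gupta → Nikolai Yilmaz. That is 4 steps up, so Bob Yamada is 4 levels below Nikolai Yilmaz.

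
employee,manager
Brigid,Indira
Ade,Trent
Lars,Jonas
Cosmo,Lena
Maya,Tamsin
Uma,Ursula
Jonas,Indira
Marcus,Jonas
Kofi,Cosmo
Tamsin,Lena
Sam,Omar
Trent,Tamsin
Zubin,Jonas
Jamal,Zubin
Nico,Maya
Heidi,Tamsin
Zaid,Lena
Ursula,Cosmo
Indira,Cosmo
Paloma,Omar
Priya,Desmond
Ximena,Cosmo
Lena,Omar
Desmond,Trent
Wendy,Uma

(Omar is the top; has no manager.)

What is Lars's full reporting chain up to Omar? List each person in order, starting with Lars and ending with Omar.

Lars reports to Jonas. Jonas reports to Indira. Indira reports to Cosmo. Cosmo reports to Lena. Lena reports to Omar. Omar is at the top.

Lars -> Jonas -> Indira -> Cosmo -> Lena -> Omar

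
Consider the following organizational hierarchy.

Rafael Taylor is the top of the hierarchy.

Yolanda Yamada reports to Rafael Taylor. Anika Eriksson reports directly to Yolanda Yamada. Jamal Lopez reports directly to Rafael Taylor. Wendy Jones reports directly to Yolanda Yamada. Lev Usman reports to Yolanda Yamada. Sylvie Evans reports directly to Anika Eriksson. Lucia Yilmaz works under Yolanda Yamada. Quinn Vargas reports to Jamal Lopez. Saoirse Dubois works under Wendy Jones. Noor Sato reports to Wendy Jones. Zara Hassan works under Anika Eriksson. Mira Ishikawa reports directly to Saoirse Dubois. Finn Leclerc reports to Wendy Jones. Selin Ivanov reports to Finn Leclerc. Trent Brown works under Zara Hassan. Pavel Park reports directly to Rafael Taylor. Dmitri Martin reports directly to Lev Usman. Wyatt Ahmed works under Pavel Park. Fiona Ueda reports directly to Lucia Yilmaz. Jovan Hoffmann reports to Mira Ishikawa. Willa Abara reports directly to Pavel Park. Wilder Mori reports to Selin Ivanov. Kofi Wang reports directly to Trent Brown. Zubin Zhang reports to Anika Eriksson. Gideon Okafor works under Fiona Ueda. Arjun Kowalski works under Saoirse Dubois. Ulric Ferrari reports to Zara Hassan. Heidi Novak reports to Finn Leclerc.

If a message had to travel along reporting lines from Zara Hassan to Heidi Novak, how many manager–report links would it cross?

5

Zara Hassan is 2 levels below Yolanda Yamada, and Heidi Novak is 3 levels below Yolanda Yamada (their lowest common manager). The shortest path runs up from Zara Hassan to Yolanda Yamada and back down to Heidi Novak: 2 + 3 = 5 links.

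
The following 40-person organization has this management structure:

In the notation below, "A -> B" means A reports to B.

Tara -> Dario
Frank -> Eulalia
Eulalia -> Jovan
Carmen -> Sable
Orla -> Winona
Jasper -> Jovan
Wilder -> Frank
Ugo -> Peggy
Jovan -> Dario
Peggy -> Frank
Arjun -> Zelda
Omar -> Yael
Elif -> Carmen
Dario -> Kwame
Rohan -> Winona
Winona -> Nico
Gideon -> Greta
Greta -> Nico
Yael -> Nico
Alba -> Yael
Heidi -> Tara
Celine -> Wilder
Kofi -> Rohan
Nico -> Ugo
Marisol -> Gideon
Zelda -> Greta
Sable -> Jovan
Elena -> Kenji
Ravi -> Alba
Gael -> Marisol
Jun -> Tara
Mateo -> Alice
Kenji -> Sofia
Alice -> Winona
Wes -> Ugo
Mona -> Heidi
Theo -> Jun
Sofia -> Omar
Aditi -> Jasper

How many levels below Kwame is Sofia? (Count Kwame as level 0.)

Chain from Sofia up to Kwame: Sofia → Omar → Yael → Nico → Ugo → Peggy → Frank → Eulalia → Jovan → Dario → Kwame. That is 10 steps up, so Sofia is 10 levels below Kwame.

10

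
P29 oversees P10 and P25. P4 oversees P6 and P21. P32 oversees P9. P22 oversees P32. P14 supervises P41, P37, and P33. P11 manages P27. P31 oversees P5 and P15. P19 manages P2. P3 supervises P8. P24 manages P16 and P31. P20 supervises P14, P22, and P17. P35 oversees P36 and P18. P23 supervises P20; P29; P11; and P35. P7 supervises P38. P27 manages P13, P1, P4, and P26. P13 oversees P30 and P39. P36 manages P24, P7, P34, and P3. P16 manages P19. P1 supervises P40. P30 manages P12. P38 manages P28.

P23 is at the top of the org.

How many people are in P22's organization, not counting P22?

P22 directly manages P32. Under P32: P9 (1). That's 2 in total.

2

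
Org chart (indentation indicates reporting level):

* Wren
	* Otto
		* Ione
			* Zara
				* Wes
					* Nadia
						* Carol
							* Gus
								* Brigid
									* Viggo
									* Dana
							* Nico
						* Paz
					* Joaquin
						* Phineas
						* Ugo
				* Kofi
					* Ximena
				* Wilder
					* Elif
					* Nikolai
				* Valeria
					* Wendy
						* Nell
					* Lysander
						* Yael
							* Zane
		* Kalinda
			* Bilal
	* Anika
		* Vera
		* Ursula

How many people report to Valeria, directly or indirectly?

Valeria directly manages Wendy, Lysander. Under Wendy: Nell (1). Under Lysander: Yael, Zane (2). So Valeria's organization is 2 direct reports plus everyone under them: 2 + 3 = 5.

5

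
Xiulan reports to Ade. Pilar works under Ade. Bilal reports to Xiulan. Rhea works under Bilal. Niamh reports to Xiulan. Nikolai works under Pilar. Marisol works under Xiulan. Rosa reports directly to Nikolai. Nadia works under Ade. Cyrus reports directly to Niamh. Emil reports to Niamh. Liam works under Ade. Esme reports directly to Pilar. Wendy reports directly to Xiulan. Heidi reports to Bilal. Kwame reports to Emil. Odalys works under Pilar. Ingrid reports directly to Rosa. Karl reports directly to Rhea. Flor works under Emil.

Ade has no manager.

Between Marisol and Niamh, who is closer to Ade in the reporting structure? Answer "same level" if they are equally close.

Both Marisol and Niamh are 2 levels below Ade.

same level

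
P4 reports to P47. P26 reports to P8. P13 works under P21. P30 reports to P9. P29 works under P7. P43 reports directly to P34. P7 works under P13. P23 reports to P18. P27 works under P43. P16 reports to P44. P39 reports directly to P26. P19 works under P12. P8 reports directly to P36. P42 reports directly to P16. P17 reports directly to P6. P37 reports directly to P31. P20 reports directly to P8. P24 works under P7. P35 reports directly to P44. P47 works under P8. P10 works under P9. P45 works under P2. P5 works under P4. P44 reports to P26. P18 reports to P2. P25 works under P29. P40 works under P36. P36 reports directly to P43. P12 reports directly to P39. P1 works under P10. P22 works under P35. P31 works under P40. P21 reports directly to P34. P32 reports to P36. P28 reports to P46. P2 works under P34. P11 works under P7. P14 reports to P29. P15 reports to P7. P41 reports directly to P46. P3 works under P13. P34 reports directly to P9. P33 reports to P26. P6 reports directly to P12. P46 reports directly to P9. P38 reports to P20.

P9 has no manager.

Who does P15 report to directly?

P7

P15 reports directly to P7.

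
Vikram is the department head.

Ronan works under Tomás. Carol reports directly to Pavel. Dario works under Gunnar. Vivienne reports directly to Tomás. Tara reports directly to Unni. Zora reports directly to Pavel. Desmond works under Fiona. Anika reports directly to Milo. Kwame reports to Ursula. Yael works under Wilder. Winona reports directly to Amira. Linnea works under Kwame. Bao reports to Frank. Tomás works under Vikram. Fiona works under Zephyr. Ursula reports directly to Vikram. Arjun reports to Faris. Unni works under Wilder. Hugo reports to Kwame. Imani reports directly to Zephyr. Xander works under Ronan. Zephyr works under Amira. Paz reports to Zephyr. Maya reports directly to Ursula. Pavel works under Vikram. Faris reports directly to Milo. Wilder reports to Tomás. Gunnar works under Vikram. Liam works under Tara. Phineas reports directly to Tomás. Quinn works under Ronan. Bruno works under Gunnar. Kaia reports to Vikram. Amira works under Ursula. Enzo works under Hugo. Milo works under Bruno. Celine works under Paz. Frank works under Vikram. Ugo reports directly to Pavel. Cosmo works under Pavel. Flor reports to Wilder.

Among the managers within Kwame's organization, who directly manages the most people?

Kwame

Direct-report counts within Kwame's organization: Kwame has 2; Hugo has 1. The largest is 2, held by Kwame.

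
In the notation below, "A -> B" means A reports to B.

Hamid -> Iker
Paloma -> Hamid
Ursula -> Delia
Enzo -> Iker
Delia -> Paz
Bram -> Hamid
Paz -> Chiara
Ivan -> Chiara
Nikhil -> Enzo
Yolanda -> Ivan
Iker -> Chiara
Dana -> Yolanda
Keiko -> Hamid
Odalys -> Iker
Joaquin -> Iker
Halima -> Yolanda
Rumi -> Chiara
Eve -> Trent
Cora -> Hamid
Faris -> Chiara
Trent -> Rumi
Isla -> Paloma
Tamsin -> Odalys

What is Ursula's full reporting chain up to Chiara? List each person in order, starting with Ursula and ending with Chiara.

Ursula -> Delia -> Paz -> Chiara

Ursula reports to Delia. Delia reports to Paz. Paz reports to Chiara. Chiara is at the top.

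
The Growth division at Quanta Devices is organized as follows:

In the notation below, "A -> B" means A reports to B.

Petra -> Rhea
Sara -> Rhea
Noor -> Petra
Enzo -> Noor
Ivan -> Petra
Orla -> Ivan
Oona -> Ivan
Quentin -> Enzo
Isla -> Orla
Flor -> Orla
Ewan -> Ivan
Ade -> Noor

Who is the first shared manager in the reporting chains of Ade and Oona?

Ade's chain of managers is Noor, Petra, Rhea. Oona's chain of managers is Ivan, Petra, Rhea. The first manager that appears in both chains is Petra.

Petra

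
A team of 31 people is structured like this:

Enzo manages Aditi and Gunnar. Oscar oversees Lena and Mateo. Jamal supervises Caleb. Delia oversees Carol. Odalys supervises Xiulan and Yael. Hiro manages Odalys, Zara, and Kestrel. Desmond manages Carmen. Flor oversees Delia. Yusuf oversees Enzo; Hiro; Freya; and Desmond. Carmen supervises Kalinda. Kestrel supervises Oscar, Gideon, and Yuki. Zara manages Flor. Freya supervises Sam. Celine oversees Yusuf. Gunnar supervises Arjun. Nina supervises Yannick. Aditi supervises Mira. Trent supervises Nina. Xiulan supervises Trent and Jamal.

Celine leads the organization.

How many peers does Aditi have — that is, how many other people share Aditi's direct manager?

1

Aditi reports to Enzo. Enzo's other direct reports are Gunnar — 1 peer.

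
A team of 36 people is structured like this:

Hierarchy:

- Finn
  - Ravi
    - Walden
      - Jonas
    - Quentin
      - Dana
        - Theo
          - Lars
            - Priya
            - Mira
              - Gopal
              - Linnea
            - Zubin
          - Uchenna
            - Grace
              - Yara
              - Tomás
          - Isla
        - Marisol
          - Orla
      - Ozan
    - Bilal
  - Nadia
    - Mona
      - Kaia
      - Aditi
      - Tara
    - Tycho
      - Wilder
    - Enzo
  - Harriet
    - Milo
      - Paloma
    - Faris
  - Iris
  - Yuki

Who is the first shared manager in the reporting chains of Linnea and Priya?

Lars

Linnea's chain of managers is Mira, Lars, Theo, Dana, Quentin, Ravi, Finn. Priya's chain of managers is Lars, Theo, Dana, Quentin, Ravi, Finn. The first manager that appears in both chains is Lars.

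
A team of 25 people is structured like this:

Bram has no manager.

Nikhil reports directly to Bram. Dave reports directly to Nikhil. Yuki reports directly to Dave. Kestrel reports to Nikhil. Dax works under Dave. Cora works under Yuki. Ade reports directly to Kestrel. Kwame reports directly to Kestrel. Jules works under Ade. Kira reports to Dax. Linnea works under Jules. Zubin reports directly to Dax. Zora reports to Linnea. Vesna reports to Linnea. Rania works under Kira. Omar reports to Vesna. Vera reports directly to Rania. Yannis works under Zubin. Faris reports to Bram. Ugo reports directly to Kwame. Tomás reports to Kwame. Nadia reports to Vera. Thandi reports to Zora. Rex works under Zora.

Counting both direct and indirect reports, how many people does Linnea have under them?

Linnea directly manages Zora, Vesna. Under Zora: Rex, Thandi (2). Under Vesna: Omar (1). So Linnea's organization is 2 direct reports plus everyone under them: 3 + 2 = 5.

5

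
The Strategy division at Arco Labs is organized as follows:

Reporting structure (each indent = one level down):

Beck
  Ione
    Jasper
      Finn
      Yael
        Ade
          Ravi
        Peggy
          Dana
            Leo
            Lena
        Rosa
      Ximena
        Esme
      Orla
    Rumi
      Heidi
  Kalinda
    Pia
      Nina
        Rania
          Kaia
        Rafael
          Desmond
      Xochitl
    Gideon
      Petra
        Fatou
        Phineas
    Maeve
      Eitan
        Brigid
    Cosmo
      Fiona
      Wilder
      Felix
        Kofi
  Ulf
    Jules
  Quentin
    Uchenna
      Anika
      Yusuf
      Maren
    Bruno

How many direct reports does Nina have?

2

Nina directly manages Rania, Rafael. That is 2 direct reports.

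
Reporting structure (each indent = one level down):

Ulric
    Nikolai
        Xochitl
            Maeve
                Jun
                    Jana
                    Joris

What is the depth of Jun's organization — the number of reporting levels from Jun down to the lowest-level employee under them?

1

The longest chain under Jun runs Jun → Joris, which is 1 level below Jun.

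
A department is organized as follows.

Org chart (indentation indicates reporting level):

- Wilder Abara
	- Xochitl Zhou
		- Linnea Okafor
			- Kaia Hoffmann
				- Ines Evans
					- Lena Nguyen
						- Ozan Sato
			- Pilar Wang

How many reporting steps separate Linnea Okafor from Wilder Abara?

2

Chain from Linnea Okafor up to Wilder Abara: Linnea Okafor → Xochitl Zhou → Wilder Abara. That is 2 steps up, so Linnea Okafor is 2 levels below Wilder Abara.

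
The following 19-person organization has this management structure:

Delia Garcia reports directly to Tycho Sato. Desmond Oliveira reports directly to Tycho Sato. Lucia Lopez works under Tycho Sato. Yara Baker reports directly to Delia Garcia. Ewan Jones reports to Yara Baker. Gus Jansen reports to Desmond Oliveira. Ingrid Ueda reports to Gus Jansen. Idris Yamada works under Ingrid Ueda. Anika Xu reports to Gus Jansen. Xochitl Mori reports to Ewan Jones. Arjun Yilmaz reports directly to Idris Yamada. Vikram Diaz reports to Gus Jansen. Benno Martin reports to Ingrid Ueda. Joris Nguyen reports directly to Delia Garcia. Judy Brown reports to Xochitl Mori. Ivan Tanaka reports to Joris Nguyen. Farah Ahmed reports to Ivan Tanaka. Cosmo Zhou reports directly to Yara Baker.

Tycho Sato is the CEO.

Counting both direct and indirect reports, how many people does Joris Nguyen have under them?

Joris Nguyen directly manages Ivan Tanaka. Under Ivan Tanaka: Farah Ahmed (1). That's 2 in total.

2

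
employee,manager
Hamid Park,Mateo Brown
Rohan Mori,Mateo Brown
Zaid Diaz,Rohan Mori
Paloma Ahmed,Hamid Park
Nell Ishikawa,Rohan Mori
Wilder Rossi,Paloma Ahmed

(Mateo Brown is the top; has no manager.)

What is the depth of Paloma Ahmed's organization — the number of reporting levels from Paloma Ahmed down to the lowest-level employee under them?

The longest chain under Paloma Ahmed runs Paloma Ahmed → Wilder Rossi, which is 1 level below Paloma Ahmed.

1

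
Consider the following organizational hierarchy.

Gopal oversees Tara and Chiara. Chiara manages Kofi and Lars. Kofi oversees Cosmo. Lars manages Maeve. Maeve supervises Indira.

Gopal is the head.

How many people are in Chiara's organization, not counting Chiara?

5

Chiara directly manages Kofi, Lars. Under Kofi: Cosmo (1). Under Lars: Maeve, Indira (2). So Chiara's organization is 2 direct reports plus everyone under them: 2 + 3 = 5.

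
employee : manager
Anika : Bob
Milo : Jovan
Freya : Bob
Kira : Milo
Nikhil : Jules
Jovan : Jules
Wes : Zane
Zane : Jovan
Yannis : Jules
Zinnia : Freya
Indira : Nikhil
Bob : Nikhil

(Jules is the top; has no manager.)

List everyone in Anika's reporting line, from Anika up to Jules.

Anika reports to Bob. Bob reports to Nikhil. Nikhil reports to Jules. Jules is at the top.

Anika -> Bob -> Nikhil -> Jules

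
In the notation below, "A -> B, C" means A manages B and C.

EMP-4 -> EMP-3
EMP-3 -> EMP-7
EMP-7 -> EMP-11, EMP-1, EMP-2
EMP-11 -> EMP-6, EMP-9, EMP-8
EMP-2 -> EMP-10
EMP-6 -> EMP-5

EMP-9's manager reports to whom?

EMP-9 reports to EMP-11, and EMP-11 reports to EMP-7. So EMP-9's skip-level manager is EMP-7.

EMP-7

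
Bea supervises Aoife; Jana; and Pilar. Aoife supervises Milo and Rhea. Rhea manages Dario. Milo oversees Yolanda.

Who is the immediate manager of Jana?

Bea

Jana reports directly to Bea.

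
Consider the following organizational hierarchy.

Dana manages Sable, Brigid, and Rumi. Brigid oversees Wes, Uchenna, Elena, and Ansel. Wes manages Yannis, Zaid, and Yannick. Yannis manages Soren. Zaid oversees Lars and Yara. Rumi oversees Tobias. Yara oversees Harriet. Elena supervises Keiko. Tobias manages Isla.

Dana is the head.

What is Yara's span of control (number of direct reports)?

Yara directly manages Harriet. That is 1 direct report.

1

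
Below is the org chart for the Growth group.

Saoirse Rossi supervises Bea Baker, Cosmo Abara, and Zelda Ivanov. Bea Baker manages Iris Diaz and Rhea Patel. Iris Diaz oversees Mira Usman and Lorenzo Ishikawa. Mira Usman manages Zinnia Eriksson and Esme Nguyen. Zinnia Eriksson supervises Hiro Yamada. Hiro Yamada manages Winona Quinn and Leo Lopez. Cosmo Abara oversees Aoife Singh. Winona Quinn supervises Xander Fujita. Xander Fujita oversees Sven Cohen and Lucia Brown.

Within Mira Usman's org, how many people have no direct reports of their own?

4

The people in Mira Usman's organization with no one reporting to them are Esme Nguyen, Leo Lopez, Lucia Brown, Sven Cohen. That is 4.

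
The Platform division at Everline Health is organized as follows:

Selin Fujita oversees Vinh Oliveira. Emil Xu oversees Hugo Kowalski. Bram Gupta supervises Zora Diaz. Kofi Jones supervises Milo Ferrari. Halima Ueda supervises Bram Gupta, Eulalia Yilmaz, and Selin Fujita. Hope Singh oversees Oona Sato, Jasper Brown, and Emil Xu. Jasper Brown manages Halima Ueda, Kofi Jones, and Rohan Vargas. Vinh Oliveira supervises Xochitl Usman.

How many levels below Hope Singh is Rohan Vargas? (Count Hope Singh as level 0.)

2

Chain from Rohan Vargas up to Hope Singh: Rohan Vargas → Jasper Brown → Hope Singh. That is 2 steps up, so Rohan Vargas is 2 levels below Hope Singh.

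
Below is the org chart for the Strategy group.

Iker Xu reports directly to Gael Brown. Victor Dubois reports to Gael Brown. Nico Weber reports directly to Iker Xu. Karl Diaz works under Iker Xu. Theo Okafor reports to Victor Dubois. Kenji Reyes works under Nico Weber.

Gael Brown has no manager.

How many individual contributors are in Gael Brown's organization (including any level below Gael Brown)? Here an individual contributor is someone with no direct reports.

The people in Gael Brown's organization with no one reporting to them are Theo Okafor, Karl Diaz, Kenji Reyes. That is 3.

3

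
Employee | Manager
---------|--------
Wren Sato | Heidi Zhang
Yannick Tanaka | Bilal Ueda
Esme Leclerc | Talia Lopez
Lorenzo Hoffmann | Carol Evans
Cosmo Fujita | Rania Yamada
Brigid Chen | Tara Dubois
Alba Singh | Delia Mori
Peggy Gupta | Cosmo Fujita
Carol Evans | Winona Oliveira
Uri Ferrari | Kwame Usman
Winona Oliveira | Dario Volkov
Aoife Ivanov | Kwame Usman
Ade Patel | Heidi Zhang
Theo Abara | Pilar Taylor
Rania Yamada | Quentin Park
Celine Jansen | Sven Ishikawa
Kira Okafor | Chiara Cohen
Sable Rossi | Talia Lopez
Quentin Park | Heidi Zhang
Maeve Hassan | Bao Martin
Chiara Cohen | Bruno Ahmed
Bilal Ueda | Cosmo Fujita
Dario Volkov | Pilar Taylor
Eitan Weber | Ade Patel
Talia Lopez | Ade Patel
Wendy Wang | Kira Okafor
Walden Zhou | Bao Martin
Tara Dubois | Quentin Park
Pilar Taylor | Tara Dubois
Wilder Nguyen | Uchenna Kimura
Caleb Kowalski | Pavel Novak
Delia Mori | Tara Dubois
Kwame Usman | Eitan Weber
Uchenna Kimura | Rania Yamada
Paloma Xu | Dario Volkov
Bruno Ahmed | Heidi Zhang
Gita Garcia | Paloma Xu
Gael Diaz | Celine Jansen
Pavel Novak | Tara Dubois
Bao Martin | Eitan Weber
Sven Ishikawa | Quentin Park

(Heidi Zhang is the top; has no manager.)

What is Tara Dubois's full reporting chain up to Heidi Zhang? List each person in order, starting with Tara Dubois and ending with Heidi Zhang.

Tara Dubois -> Quentin Park -> Heidi Zhang

Tara Dubois reports to Quentin Park. Quentin Park reports to Heidi Zhang. Heidi Zhang is at the top.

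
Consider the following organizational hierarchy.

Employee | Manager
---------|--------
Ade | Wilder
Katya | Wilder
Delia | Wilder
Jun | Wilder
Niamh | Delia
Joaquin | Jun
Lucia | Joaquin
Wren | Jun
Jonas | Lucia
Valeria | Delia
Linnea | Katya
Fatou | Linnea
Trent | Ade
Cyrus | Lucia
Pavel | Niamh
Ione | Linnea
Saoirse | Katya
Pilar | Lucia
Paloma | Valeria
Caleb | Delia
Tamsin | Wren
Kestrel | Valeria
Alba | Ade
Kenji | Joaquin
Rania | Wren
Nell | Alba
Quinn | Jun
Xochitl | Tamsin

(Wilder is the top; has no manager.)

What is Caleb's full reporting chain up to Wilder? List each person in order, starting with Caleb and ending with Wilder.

Caleb reports to Delia. Delia reports to Wilder. Wilder is at the top.

Caleb -> Delia -> Wilder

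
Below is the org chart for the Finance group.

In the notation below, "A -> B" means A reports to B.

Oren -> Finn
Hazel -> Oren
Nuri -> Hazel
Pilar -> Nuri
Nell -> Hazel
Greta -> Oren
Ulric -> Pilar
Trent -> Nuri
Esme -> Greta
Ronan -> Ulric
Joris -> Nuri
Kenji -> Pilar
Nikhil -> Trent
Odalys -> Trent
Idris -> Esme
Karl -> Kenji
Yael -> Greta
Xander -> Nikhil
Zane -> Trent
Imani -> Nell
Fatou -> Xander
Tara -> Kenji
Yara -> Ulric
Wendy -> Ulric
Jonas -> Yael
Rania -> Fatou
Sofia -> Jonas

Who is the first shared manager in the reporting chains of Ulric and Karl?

Ulric's chain of managers is Pilar, Nuri, Hazel, Oren, Finn. Karl's chain of managers is Kenji, Pilar, Nuri, Hazel, Oren, Finn. The first manager that appears in both chains is Pilar.

Pilar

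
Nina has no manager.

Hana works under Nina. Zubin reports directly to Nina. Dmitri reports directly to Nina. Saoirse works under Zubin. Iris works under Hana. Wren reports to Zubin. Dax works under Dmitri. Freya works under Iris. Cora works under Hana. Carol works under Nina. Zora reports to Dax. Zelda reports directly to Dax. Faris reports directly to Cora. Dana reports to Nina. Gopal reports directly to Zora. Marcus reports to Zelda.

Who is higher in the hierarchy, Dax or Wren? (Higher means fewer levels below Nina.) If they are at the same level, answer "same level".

same level

Both Dax and Wren are 2 levels below Nina.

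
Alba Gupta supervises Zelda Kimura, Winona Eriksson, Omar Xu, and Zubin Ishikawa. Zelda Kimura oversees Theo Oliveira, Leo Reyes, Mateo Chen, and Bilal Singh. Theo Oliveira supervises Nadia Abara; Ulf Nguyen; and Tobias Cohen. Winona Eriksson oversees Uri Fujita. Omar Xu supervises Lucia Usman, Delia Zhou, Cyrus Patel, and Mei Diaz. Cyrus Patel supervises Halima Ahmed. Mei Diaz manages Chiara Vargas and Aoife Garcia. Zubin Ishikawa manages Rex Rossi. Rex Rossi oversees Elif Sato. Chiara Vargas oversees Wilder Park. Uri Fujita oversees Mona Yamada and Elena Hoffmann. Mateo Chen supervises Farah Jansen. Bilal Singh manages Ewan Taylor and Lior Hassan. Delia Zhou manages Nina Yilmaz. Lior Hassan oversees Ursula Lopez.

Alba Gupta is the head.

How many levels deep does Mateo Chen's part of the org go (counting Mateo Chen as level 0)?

1

The longest chain under Mateo Chen runs Mateo Chen → Farah Jansen, which is 1 level below Mateo Chen.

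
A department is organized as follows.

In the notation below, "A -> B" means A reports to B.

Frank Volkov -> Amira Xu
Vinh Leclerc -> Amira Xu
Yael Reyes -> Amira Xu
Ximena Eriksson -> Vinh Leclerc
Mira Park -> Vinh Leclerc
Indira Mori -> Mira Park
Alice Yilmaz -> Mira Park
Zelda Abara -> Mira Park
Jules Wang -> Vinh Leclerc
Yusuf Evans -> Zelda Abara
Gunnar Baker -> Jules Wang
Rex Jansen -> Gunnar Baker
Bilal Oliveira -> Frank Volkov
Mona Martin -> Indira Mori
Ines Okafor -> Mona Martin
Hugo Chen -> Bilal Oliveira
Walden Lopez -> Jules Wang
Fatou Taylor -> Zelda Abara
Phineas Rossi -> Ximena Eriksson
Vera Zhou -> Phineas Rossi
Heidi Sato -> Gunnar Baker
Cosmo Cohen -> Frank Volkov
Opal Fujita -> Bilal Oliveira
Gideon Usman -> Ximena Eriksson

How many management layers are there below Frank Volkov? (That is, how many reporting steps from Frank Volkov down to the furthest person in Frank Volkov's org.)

The longest chain under Frank Volkov runs Frank Volkov → Bilal Oliveira → Opal Fujita, which is 2 levels below Frank Volkov.

2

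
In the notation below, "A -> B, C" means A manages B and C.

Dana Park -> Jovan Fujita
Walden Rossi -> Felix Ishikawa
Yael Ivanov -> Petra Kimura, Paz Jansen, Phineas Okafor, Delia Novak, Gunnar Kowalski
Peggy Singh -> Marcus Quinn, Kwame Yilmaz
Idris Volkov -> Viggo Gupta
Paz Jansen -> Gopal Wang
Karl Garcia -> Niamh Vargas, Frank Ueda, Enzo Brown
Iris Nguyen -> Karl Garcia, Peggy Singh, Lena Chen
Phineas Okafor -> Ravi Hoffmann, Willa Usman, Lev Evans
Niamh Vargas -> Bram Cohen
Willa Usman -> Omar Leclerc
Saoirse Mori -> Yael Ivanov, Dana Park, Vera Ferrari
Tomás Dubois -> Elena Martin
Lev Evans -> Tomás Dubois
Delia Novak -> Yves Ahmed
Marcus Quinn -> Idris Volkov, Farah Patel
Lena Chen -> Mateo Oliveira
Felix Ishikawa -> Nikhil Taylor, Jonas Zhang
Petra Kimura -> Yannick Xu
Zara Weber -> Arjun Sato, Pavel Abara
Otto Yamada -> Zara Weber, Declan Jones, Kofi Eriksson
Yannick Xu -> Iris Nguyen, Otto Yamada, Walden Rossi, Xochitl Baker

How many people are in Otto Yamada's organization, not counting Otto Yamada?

5

Otto Yamada directly manages Zara Weber, Declan Jones, Kofi Eriksson. Under Zara Weber: Pavel Abara, Arjun Sato (2). Declan Jones has no reports. Kofi Eriksson has no reports. So Otto Yamada's organization is 3 direct reports plus everyone under them: 3 + 1 + 1 = 5.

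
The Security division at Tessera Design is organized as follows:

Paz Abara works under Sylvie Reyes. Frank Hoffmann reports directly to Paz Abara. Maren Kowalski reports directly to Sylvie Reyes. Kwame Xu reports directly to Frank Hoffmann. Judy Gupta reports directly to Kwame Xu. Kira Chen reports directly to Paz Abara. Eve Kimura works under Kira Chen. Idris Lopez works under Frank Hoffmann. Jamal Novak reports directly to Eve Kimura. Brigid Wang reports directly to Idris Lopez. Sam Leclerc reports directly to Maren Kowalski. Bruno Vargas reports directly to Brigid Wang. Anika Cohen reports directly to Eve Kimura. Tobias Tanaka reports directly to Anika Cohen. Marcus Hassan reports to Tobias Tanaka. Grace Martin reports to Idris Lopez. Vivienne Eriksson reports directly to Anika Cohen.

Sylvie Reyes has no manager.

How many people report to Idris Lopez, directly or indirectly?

Idris Lopez directly manages Brigid Wang, Grace Martin. Under Brigid Wang: Bruno Vargas (1). Grace Martin has no reports. So Idris Lopez's organization is 2 direct reports plus everyone under them: 2 + 1 = 3.

3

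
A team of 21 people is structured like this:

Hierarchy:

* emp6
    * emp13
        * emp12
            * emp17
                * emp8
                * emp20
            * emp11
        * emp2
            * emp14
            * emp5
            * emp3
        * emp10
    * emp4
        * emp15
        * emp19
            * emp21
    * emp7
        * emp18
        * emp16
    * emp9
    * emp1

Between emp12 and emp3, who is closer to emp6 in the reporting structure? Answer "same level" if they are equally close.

emp12

emp12 is 2 levels below emp6; emp3 is 3. emp12 is higher.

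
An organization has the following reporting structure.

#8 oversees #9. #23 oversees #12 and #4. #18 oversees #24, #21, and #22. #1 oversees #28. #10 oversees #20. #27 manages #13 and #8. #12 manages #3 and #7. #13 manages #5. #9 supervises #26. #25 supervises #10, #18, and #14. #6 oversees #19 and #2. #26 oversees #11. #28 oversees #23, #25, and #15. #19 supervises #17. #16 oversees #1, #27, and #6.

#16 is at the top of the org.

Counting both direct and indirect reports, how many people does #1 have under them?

15

#1 directly manages #28. Under #28: #25, #14, #10, #20, #18, #22, #21, #24, #23, #4, #12, #7, #3, #15 (14). That's 15 in total.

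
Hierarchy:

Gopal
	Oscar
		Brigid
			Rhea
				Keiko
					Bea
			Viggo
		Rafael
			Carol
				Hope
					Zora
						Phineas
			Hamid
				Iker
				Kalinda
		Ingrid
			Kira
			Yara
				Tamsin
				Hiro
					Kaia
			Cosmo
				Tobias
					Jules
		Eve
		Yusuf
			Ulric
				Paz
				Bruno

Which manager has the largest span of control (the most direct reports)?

Oscar

Direct-report counts: Gopal has 1; Oscar has 5; Yusuf has 1; Ulric has 2; Ingrid has 3; Cosmo has 1; Tobias has 1; Yara has 2; Hiro has 1; Rafael has 2; Hamid has 2; Carol has 1; Hope has 1; Zora has 1; Brigid has 2; Rhea has 1; Keiko has 1. The largest is 5, held by Oscar.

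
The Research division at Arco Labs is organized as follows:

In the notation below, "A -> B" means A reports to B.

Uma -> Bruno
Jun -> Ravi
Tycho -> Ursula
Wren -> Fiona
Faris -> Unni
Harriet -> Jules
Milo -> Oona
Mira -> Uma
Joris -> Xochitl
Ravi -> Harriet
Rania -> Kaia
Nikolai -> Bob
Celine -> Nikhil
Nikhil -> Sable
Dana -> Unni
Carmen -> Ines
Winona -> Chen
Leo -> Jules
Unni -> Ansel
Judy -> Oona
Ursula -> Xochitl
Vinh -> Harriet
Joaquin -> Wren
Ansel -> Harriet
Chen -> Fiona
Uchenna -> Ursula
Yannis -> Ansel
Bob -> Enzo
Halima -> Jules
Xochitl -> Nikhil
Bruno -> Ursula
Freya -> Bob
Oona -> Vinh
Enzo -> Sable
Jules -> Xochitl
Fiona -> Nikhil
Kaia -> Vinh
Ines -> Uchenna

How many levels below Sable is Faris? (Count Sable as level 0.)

7

Chain from Faris up to Sable: Faris → Unni → Ansel → Harriet → Jules → Xochitl → Nikhil → Sable. That is 7 steps up, so Faris is 7 levels below Sable.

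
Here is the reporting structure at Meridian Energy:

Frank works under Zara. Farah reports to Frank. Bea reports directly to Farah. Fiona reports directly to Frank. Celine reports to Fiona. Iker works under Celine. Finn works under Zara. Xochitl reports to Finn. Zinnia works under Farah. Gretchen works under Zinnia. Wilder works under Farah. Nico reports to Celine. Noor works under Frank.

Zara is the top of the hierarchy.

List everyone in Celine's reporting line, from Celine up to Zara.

Celine -> Fiona -> Frank -> Zara

Celine reports to Fiona. Fiona reports to Frank. Frank reports to Zara. Zara is at the top.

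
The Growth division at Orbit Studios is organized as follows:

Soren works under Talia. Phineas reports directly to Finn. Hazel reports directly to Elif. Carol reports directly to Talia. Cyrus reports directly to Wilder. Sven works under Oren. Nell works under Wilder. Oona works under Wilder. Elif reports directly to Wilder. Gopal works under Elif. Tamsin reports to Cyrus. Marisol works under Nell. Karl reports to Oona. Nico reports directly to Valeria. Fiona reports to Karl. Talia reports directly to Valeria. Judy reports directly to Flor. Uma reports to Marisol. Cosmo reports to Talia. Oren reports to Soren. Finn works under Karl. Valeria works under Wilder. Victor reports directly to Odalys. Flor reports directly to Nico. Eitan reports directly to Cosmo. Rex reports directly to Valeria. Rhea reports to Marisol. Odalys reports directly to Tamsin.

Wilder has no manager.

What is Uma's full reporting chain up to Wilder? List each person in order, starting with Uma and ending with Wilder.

Uma reports to Marisol. Marisol reports to Nell. Nell reports to Wilder. Wilder is at the top.

Uma -> Marisol -> Nell -> Wilder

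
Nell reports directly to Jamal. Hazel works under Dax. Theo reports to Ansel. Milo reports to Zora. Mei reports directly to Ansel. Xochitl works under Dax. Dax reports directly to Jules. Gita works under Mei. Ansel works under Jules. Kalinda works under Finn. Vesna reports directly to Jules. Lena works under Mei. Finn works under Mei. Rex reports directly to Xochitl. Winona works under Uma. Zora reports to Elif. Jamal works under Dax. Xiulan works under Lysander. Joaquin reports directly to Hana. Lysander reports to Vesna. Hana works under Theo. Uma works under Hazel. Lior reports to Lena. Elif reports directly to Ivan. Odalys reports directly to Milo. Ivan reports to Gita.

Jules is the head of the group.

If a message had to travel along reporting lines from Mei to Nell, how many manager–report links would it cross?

Mei is 2 levels below Jules, and Nell is 3 levels below Jules (their lowest common manager). The shortest path runs up from Mei to Jules and back down to Nell: 2 + 3 = 5 links.

5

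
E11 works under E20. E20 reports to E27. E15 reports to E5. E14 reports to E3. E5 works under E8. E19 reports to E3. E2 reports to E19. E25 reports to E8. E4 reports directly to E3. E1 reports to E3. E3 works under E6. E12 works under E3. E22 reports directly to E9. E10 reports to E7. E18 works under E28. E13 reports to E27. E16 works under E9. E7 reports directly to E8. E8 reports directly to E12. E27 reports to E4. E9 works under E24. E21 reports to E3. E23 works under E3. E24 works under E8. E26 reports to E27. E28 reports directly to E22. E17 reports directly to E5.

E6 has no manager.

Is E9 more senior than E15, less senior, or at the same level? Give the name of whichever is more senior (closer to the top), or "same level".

Both E9 and E15 are 5 levels below E6.

same level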